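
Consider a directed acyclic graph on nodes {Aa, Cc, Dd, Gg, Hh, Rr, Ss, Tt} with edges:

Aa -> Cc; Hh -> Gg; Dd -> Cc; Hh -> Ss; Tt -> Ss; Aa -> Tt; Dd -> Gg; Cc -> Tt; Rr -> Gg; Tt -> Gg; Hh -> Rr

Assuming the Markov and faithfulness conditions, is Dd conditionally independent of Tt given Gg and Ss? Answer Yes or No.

No — Dd and Tt are not d-separated given {Gg, Ss}.

Enumerating the 5 paths from Dd to Tt and testing each for blocking by {Gg, Ss}:
Path 1: Dd → Gg ← Tt
  Gg is a collider and Gg is conditioned on, which opens it — no node blocks this path, so it is active.
Path 2: Dd → Gg ← Hh → Ss ← Tt
  Gg is a collider and Gg is conditioned on, which opens it; Hh is a fork and Hh is not conditioned on; Ss is a collider and Ss is conditioned on, which opens it — no node blocks this path, so it is active.
Path 3: Dd → Gg ← Rr ← Hh → Ss ← Tt
  Gg is a collider and Gg is conditioned on, which opens it; Rr is a chain and Rr is not conditioned on; Hh is a fork and Hh is not conditioned on; Ss is a collider and Ss is conditioned on, which opens it — no node blocks this path, so it is active.
Path 4: Dd → Cc ← Aa → Tt
  Cc is a collider and its descendant Ss is conditioned on, which opens it; Aa is a fork and Aa is not conditioned on — no node blocks this path, so it is active.
Path 5: Dd → Cc → Tt
  Cc is a chain and Cc is not conditioned on — no node blocks this path, so it is active.
At least one path is unblocked, so d-separation fails.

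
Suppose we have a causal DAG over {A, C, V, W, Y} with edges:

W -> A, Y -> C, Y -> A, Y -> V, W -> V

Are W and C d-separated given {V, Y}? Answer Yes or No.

2 paths connect W and C; each must be blocked for d-separation to hold:
  1. W → V ← Y → C — V:collider[open]; Y:fork[blocks] ⇒ blocked
  2. W → A ← Y → C — A:collider[blocks]; Y:fork[blocks] ⇒ blocked
Every path is blocked, so W and C are d-separated given {V, Y}.

Yes — W and C are d-separated given {V, Y}.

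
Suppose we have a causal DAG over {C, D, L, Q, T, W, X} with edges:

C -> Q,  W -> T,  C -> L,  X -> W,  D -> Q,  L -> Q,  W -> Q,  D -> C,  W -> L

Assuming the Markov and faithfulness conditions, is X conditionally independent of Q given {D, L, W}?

Yes — X and Q are d-separated given {D, L, W}.

Enumerating the 4 paths from X to Q and testing each for blocking by {D, L, W}:
Path 1: X → W → Q
  W is a chain here and W is conditioned on, so the path is blocked at W.
Path 2: X → W → L ← C ← D → Q
  W is a chain here and W is conditioned on, so the path is blocked at W.
Path 3: X → W → L ← C → Q
  W is a chain here and W is conditioned on, so the path is blocked at W.
Path 4: X → W → L → Q
  W is a chain here and W is conditioned on, so the path is blocked at W.
Every path is blocked, so X and Q are d-separated given {D, L, W}.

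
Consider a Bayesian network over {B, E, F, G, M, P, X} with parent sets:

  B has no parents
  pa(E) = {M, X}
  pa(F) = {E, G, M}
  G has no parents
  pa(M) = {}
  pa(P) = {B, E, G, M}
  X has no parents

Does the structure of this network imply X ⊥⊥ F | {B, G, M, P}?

No — X and F are not d-separated given {B, G, M, P}.

We examine all 5 paths between X and F:
  1. X → E ← M → F — E:collider[open]; M:fork[blocks] ⇒ blocked
  2. X → E ← M → P ← G → F — E:collider[open]; M:fork[blocks]; P:collider[open]; G:fork[blocks] ⇒ blocked
  3. X → E → F — E:chain[open] ⇒ active
  4. X → E → P ← M → F — E:chain[open]; P:collider[open]; M:fork[blocks] ⇒ blocked
  5. X → E → P ← G → F — E:chain[open]; P:collider[open]; G:fork[blocks] ⇒ blocked
Since the path X → E → F is active, X and F are not d-separated given {B, G, M, P}.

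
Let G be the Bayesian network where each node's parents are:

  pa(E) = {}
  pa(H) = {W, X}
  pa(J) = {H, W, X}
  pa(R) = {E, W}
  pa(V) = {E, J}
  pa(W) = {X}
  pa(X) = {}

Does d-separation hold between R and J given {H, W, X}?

There are 6 undirected paths between R and J; checking each against the conditioning set {H, W, X}:
  1. R ← E → V ← J — E:fork[open]; V:collider[blocks] ⇒ blocked
  2. R ← W → H → J — W:fork[blocks]; H:chain[blocks] ⇒ blocked
  3. R ← W → H ← X → J — W:fork[blocks]; H:collider[open]; X:fork[blocks] ⇒ blocked
  4. R ← W → J — W:fork[blocks] ⇒ blocked
  5. R ← W ← X → H → J — W:chain[blocks]; X:fork[blocks]; H:chain[blocks] ⇒ blocked
  6. R ← W ← X → J — W:chain[blocks]; X:fork[blocks] ⇒ blocked
Every path is blocked, so R and J are d-separated given {H, W, X}.

Yes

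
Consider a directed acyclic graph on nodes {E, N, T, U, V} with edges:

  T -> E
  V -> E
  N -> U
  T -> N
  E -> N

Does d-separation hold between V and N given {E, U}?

No

Enumerating the 2 paths from V to N and testing each for blocking by {E, U}:
  1. V → E → N — E:chain[blocks] ⇒ blocked
  2. V → E ← T → N — E:collider[open]; T:fork[open] ⇒ active
Because an active path exists, V and N are not d-separated.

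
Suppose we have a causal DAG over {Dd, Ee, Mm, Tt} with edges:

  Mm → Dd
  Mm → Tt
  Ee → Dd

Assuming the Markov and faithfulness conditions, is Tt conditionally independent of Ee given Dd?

Only one path connects Tt and Ee:
  1. Tt ← Mm → Dd ← Ee — Mm:fork[open]; Dd:collider[open] ⇒ active
Because an active path exists, Tt and Ee are not d-separated.

No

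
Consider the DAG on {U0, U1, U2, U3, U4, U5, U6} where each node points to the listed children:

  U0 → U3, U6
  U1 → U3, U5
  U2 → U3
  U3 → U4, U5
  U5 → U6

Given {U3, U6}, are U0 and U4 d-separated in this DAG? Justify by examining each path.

There are 3 undirected paths between U0 and U4; checking each against the conditioning set {U3, U6}:
Path 1: U0 → U6 ← U5 ← U3 → U4
  U3 is a fork here and U3 is conditioned on, so the path is blocked at U3.
Path 2: U0 → U6 ← U5 ← U1 → U3 → U4
  U3 is a chain here and U3 is conditioned on, so the path is blocked at U3.
Path 3: U0 → U3 → U4
  U3 is a chain here and U3 is conditioned on, so the path is blocked at U3.
Since every path is blocked, d-separation holds.

Yes — U0 and U4 are d-separated given {U3, U6}.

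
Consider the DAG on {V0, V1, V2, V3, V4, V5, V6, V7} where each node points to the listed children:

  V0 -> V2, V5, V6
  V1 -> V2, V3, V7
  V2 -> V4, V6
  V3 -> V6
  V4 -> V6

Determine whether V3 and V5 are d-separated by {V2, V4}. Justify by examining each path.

No

6 paths connect V3 and V5; each must be blocked for d-separation to hold:
Path 1: V3 → V6 ← V0 → V5
  V6 is a collider here and neither V6 nor any of its descendants is conditioned on, so the collider stays closed — the path is blocked at V6.
Path 2: V3 → V6 ← V4 ← V2 ← V0 → V5
  V6 is a collider here and neither V6 nor any of its descendants is conditioned on, so the collider stays closed — the path is blocked at V6.
Path 3: V3 → V6 ← V2 ← V0 → V5
  V6 is a collider here and neither V6 nor any of its descendants is conditioned on, so the collider stays closed — the path is blocked at V6.
Path 4: V3 ← V1 → V2 → V6 ← V0 → V5
  V2 is a chain here and V2 is conditioned on, so the path is blocked at V2.
Path 5: V3 ← V1 → V2 ← V0 → V5
  V1 is a fork and V1 is not conditioned on; V2 is a collider and V2 is conditioned on, which opens it; V0 is a fork and V0 is not conditioned on — no node blocks this path, so it is active.
Path 6: V3 ← V1 → V2 → V4 → V6 ← V0 → V5
  V2 is a chain here and V2 is conditioned on, so the path is blocked at V2.
At least one path is unblocked, so d-separation fails.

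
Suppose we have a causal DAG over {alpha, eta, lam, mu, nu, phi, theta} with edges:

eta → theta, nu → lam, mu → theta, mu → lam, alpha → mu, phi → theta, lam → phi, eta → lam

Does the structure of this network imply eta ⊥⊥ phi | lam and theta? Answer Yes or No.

No

There are 4 undirected paths between eta and phi; checking each against the conditioning set {lam, theta}:
  1. eta → lam ← mu → theta ← phi — lam:collider[open]; mu:fork[open]; theta:collider[open] ⇒ active
  2. eta → lam → phi — lam:chain[blocks] ⇒ blocked
  3. eta → theta ← mu → lam → phi — theta:collider[open]; mu:fork[open]; lam:chain[blocks] ⇒ blocked
  4. eta → theta ← phi — theta:collider[open] ⇒ active
Since the path eta → lam ← mu → theta ← phi is active, eta and phi are not d-separated given {lam, theta}.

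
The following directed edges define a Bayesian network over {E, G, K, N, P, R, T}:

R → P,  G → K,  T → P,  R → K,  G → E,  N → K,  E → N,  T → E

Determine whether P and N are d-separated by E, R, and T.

4 paths connect P and N; each must be blocked for d-separation to hold:
Path 1: P ← R → K ← G → E → N
  R is a fork here and R is conditioned on, so the path is blocked at R.
Path 2: P ← R → K ← N
  R is a fork here and R is conditioned on, so the path is blocked at R.
Path 3: P ← T → E ← G → K ← N
  T is a fork here and T is conditioned on, so the path is blocked at T.
Path 4: P ← T → E → N
  T is a fork here and T is conditioned on, so the path is blocked at T.
Every path is blocked, so P and N are d-separated given {E, R, T}.

Yes — P and N are d-separated given {E, R, T}.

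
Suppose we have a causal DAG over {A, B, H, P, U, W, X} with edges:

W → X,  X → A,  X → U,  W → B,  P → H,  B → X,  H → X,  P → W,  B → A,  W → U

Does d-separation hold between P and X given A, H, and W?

Yes

Enumerating the 5 paths from P to X and testing each for blocking by {A, H, W}:
Path 1: P → H → X
  H is a chain here and H is conditioned on, so the path is blocked at H.
Path 2: P → W → X
  W is a chain here and W is conditioned on, so the path is blocked at W.
Path 3: P → W → U ← X
  W is a chain here and W is conditioned on, so the path is blocked at W.
Path 4: P → W → B → X
  W is a chain here and W is conditioned on, so the path is blocked at W.
Path 5: P → W → B → A ← X
  W is a chain here and W is conditioned on, so the path is blocked at W.
All paths are blocked; P ⊥ X | {A, H, W} holds.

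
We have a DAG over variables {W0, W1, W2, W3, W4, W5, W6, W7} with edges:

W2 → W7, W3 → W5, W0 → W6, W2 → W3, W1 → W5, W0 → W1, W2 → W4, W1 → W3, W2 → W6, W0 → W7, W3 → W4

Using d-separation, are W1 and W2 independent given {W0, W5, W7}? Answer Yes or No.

We examine all 6 paths between W1 and W2:
  1. W1 → W3 ← W2 — W3:collider[open] ⇒ active
  2. W1 → W3 → W4 ← W2 — W3:chain[open]; W4:collider[blocks] ⇒ blocked
  3. W1 → W5 ← W3 ← W2 — W5:collider[open]; W3:chain[open] ⇒ active
  4. W1 → W5 ← W3 → W4 ← W2 — W5:collider[open]; W3:fork[open]; W4:collider[blocks] ⇒ blocked
  5. W1 ← W0 → W6 ← W2 — W0:fork[blocks]; W6:collider[blocks] ⇒ blocked
  6. W1 ← W0 → W7 ← W2 — W0:fork[blocks]; W7:collider[open] ⇒ blocked
At least one path is unblocked, so d-separation fails.

No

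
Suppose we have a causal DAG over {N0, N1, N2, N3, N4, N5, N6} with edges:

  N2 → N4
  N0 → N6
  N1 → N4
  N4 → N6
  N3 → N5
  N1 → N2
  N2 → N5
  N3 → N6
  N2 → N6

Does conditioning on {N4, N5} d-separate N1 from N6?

No — N1 and N6 are not d-separated given {N4, N5}.

We examine all 6 paths between N1 and N6:
Path 1: N1 → N4 → N6
  N4 is a chain here and N4 is conditioned on, so the path is blocked at N4.
Path 2: N1 → N4 ← N2 → N6
  N4 is a collider and N4 is conditioned on, which opens it; N2 is a fork and N2 is not conditioned on — no node blocks this path, so it is active.
Path 3: N1 → N4 ← N2 → N5 ← N3 → N6
  N4 is a collider and N4 is conditioned on, which opens it; N2 is a fork and N2 is not conditioned on; N5 is a collider and N5 is conditioned on, which opens it; N3 is a fork and N3 is not conditioned on — no node blocks this path, so it is active.
Path 4: N1 → N2 → N6
  N2 is a chain and N2 is not conditioned on — no node blocks this path, so it is active.
Path 5: N1 → N2 → N5 ← N3 → N6
  N2 is a chain and N2 is not conditioned on; N5 is a collider and N5 is conditioned on, which opens it; N3 is a fork and N3 is not conditioned on — no node blocks this path, so it is active.
Path 6: N1 → N2 → N4 → N6
  N4 is a chain here and N4 is conditioned on, so the path is blocked at N4.
Because an active path exists, N1 and N6 are not d-separated.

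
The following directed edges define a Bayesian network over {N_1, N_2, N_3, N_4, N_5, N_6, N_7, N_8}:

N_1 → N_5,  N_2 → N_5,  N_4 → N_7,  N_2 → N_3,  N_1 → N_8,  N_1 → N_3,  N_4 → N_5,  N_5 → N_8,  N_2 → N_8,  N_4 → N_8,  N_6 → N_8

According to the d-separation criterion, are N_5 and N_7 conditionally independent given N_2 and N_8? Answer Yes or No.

No

There are 6 undirected paths between N_5 and N_7; checking each against the conditioning set {N_2, N_8}:
Path 1: N_5 ← N_4 → N_7
  N_4 is a fork and N_4 is not conditioned on — no node blocks this path, so it is active.
Path 2: N_5 ← N_2 → N_3 ← N_1 → N_8 ← N_4 → N_7
  N_2 is a fork here and N_2 is conditioned on, so the path is blocked at N_2.
Path 3: N_5 ← N_2 → N_8 ← N_4 → N_7
  N_2 is a fork here and N_2 is conditioned on, so the path is blocked at N_2.
Path 4: N_5 ← N_1 → N_3 ← N_2 → N_8 ← N_4 → N_7
  N_3 is a collider here and neither N_3 nor any of its descendants is conditioned on, so the collider stays closed — the path is blocked at N_3.
Path 5: N_5 ← N_1 → N_8 ← N_4 → N_7
  N_1 is a fork and N_1 is not conditioned on; N_8 is a collider and N_8 is conditioned on, which opens it; N_4 is a fork and N_4 is not conditioned on — no node blocks this path, so it is active.
Path 6: N_5 → N_8 ← N_4 → N_7
  N_8 is a collider and N_8 is conditioned on, which opens it; N_4 is a fork and N_4 is not conditioned on — no node blocks this path, so it is active.
Since the path N_5 ← N_4 → N_7 is active, N_5 and N_7 are not d-separated given {N_2, N_8}.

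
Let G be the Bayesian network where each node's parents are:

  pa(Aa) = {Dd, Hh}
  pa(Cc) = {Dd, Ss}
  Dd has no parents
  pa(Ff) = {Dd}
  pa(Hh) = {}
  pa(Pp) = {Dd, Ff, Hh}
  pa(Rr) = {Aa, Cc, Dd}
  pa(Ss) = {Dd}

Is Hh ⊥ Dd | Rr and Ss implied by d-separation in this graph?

No

We examine all 6 paths between Hh and Dd:
  1. Hh → Pp ← Ff ← Dd — Pp:collider[blocks]; Ff:chain[open] ⇒ blocked
  2. Hh → Pp ← Dd — Pp:collider[blocks] ⇒ blocked
  3. Hh → Aa ← Dd — Aa:collider[open] ⇒ active
  4. Hh → Aa → Rr ← Dd — Aa:chain[open]; Rr:collider[open] ⇒ active
  5. Hh → Aa → Rr ← Cc ← Ss ← Dd — Aa:chain[open]; Rr:collider[open]; Cc:chain[open]; Ss:chain[blocks] ⇒ blocked
  6. Hh → Aa → Rr ← Cc ← Dd — Aa:chain[open]; Rr:collider[open]; Cc:chain[open] ⇒ active
Because an active path exists, Hh and Dd are not d-separated.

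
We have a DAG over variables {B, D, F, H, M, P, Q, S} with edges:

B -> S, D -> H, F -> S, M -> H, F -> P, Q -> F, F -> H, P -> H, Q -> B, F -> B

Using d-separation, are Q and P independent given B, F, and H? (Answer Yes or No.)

Yes

There are 6 undirected paths between Q and P; checking each against the conditioning set {B, F, H}:
Path 1: Q → F → H ← P
  F is a chain here and F is conditioned on, so the path is blocked at F.
Path 2: Q → F → P
  F is a chain here and F is conditioned on, so the path is blocked at F.
Path 3: Q → B ← F → H ← P
  F is a fork here and F is conditioned on, so the path is blocked at F.
Path 4: Q → B ← F → P
  F is a fork here and F is conditioned on, so the path is blocked at F.
Path 5: Q → B → S ← F → H ← P
  B is a chain here and B is conditioned on, so the path is blocked at B.
Path 6: Q → B → S ← F → P
  B is a chain here and B is conditioned on, so the path is blocked at B.
Every path is blocked, so Q and P are d-separated given {B, F, H}.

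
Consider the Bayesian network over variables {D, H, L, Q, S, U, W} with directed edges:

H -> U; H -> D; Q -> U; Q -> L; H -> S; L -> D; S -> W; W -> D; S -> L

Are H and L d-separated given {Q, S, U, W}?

There are 5 undirected paths between H and L; checking each against the conditioning set {Q, S, U, W}:
Path 1: H → U ← Q → L
  Q is a fork here and Q is conditioned on, so the path is blocked at Q.
Path 2: H → S → W → D ← L
  S is a chain here and S is conditioned on, so the path is blocked at S.
Path 3: H → S → L
  S is a chain here and S is conditioned on, so the path is blocked at S.
Path 4: H → D ← W ← S → L
  D is a collider here and neither D nor any of its descendants is conditioned on, so the collider stays closed — the path is blocked at D.
Path 5: H → D ← L
  D is a collider here and neither D nor any of its descendants is conditioned on, so the collider stays closed — the path is blocked at D.
Every path is blocked, so H and L are d-separated given {Q, S, U, W}.

Yes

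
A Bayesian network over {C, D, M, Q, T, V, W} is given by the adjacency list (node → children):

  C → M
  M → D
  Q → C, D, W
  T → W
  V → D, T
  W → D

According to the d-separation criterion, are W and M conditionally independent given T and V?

No

We examine all 6 paths between W and M:
  1. W ← T ← V → D ← Q → C → M — T:chain[blocks]; V:fork[blocks]; D:collider[blocks]; Q:fork[open]; C:chain[open] ⇒ blocked
  2. W ← T ← V → D ← M — T:chain[blocks]; V:fork[blocks]; D:collider[blocks] ⇒ blocked
  3. W → D ← Q → C → M — D:collider[blocks]; Q:fork[open]; C:chain[open] ⇒ blocked
  4. W → D ← M — D:collider[blocks] ⇒ blocked
  5. W ← Q → D ← M — Q:fork[open]; D:collider[blocks] ⇒ blocked
  6. W ← Q → C → M — Q:fork[open]; C:chain[open] ⇒ active
Because an active path exists, W and M are not d-separated.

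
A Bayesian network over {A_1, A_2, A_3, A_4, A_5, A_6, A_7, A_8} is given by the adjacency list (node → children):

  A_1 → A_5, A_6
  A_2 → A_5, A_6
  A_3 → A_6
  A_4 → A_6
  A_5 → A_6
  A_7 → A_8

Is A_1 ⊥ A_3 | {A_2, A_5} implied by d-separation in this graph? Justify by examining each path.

There are 3 undirected paths between A_1 and A_3; checking each against the conditioning set {A_2, A_5}:
Path 1: A_1 → A_5 ← A_2 → A_6 ← A_3
  A_2 is a fork here and A_2 is conditioned on, so the path is blocked at A_2.
Path 2: A_1 → A_5 → A_6 ← A_3
  A_5 is a chain here and A_5 is conditioned on, so the path is blocked at A_5.
Path 3: A_1 → A_6 ← A_3
  A_6 is a collider here and neither A_6 nor any of its descendants is conditioned on, so the collider stays closed — the path is blocked at A_6.
Every path is blocked, so A_1 and A_3 are d-separated given {A_2, A_5}.

Yes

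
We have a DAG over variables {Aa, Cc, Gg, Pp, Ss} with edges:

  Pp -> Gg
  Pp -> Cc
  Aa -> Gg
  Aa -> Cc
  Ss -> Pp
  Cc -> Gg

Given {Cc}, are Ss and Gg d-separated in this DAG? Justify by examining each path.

3 paths connect Ss and Gg; each must be blocked for d-separation to hold:
  1. Ss → Pp → Cc → Gg — Pp:chain[open]; Cc:chain[blocks] ⇒ blocked
  2. Ss → Pp → Cc ← Aa → Gg — Pp:chain[open]; Cc:collider[open]; Aa:fork[open] ⇒ active
  3. Ss → Pp → Gg — Pp:chain[open] ⇒ active
Because an active path exists, Ss and Gg are not d-separated.

No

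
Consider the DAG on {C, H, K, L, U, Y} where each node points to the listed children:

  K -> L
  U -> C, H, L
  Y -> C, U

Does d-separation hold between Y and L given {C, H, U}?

Yes — Y and L are d-separated given {C, H, U}.

2 paths connect Y and L; each must be blocked for d-separation to hold:
Path 1: Y → U → L
  U is a chain here and U is conditioned on, so the path is blocked at U.
Path 2: Y → C ← U → L
  U is a fork here and U is conditioned on, so the path is blocked at U.
All paths are blocked; Y ⊥ L | {C, H, U} holds.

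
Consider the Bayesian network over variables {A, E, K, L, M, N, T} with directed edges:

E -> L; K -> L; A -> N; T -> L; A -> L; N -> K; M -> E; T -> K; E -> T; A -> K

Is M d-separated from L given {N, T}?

No

Enumerating the 5 paths from M to L and testing each for blocking by {N, T}:
  1. M → E → T → L — E:chain[open]; T:chain[blocks] ⇒ blocked
  2. M → E → T → K → L — E:chain[open]; T:chain[blocks]; K:chain[open] ⇒ blocked
  3. M → E → T → K ← A → L — E:chain[open]; T:chain[blocks]; K:collider[blocks]; A:fork[open] ⇒ blocked
  4. M → E → T → K ← N ← A → L — E:chain[open]; T:chain[blocks]; K:collider[blocks]; N:chain[blocks]; A:fork[open] ⇒ blocked
  5. M → E → L — E:chain[open] ⇒ active
Since the path M → E → L is active, M and L are not d-separated given {N, T}.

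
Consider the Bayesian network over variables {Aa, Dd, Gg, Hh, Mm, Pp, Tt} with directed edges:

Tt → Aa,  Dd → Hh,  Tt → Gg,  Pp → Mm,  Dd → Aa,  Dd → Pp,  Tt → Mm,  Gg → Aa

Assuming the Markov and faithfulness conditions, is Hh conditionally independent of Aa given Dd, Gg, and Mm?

3 paths connect Hh and Aa; each must be blocked for d-separation to hold:
  1. Hh ← Dd → Aa — Dd:fork[blocks] ⇒ blocked
  2. Hh ← Dd → Pp → Mm ← Tt → Aa — Dd:fork[blocks]; Pp:chain[open]; Mm:collider[open]; Tt:fork[open] ⇒ blocked
  3. Hh ← Dd → Pp → Mm ← Tt → Gg → Aa — Dd:fork[blocks]; Pp:chain[open]; Mm:collider[open]; Tt:fork[open]; Gg:chain[blocks] ⇒ blocked
All paths are blocked; Hh ⊥ Aa | {Dd, Gg, Mm} holds.

Yes — Hh and Aa are d-separated given {Dd, Gg, Mm}.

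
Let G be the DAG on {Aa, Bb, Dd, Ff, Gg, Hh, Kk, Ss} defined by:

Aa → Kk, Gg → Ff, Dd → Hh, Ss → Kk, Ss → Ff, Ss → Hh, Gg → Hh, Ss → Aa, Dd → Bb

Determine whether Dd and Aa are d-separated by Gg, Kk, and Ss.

Yes

There are 4 undirected paths between Dd and Aa; checking each against the conditioning set {Gg, Kk, Ss}:
Path 1: Dd → Hh ← Gg → Ff ← Ss → Aa
  Hh is a collider here and neither Hh nor any of its descendants is conditioned on, so the collider stays closed — the path is blocked at Hh.
Path 2: Dd → Hh ← Gg → Ff ← Ss → Kk ← Aa
  Hh is a collider here and neither Hh nor any of its descendants is conditioned on, so the collider stays closed — the path is blocked at Hh.
Path 3: Dd → Hh ← Ss → Aa
  Hh is a collider here and neither Hh nor any of its descendants is conditioned on, so the collider stays closed — the path is blocked at Hh.
Path 4: Dd → Hh ← Ss → Kk ← Aa
  Hh is a collider here and neither Hh nor any of its descendants is conditioned on, so the collider stays closed — the path is blocked at Hh.
All paths are blocked; Dd ⊥ Aa | {Gg, Kk, Ss} holds.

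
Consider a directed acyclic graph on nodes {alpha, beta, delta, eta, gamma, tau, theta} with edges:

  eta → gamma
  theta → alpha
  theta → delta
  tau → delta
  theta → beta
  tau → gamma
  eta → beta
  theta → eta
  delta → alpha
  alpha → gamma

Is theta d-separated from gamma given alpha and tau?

There are 6 undirected paths between theta and gamma; checking each against the conditioning set {alpha, tau}:
  1. theta → beta ← eta → gamma — beta:collider[blocks]; eta:fork[open] ⇒ blocked
  2. theta → delta ← tau → gamma — delta:collider[open]; tau:fork[blocks] ⇒ blocked
  3. theta → delta → alpha → gamma — delta:chain[open]; alpha:chain[blocks] ⇒ blocked
  4. theta → eta → gamma — eta:chain[open] ⇒ active
  5. theta → alpha → gamma — alpha:chain[blocks] ⇒ blocked
  6. theta → alpha ← delta ← tau → gamma — alpha:collider[open]; delta:chain[open]; tau:fork[blocks] ⇒ blocked
At least one path is unblocked, so d-separation fails.

No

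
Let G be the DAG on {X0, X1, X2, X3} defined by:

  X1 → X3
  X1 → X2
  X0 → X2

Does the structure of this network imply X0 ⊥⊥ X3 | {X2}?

No

The only undirected path from X0 to X3 is:
  1. X0 → X2 ← X1 → X3 — X2:collider[open]; X1:fork[open] ⇒ active
Since the path X0 → X2 ← X1 → X3 is active, X0 and X3 are not d-separated given {X2}.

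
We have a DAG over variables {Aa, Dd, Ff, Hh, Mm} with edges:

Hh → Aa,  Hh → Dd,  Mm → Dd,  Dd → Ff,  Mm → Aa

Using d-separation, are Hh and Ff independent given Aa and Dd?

Yes

Enumerating the 2 paths from Hh to Ff and testing each for blocking by {Aa, Dd}:
  1. Hh → Aa ← Mm → Dd → Ff — Aa:collider[open]; Mm:fork[open]; Dd:chain[blocks] ⇒ blocked
  2. Hh → Dd → Ff — Dd:chain[blocks] ⇒ blocked
Since every path is blocked, d-separation holds.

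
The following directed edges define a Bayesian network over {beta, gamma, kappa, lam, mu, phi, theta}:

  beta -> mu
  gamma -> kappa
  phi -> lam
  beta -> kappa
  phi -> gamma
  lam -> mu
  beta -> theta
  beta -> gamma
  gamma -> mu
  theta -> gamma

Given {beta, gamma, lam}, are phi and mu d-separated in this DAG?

There are 5 undirected paths between phi and mu; checking each against the conditioning set {beta, gamma, lam}:
Path 1: phi → gamma → kappa ← beta → mu
  gamma is a chain here and gamma is conditioned on, so the path is blocked at gamma.
Path 2: phi → gamma ← theta ← beta → mu
  beta is a fork here and beta is conditioned on, so the path is blocked at beta.
Path 3: phi → gamma → mu
  gamma is a chain here and gamma is conditioned on, so the path is blocked at gamma.
Path 4: phi → gamma ← beta → mu
  beta is a fork here and beta is conditioned on, so the path is blocked at beta.
Path 5: phi → lam → mu
  lam is a chain here and lam is conditioned on, so the path is blocked at lam.
Since every path is blocked, d-separation holds.

Yes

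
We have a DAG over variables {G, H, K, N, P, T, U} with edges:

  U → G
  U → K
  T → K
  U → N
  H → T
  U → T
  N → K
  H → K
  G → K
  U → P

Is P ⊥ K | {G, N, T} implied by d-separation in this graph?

No — P and K are not d-separated given {G, N, T}.

We examine all 5 paths between P and K:
Path 1: P ← U → K
  U is a fork and U is not conditioned on — no node blocks this path, so it is active.
Path 2: P ← U → N → K
  N is a chain here and N is conditioned on, so the path is blocked at N.
Path 3: P ← U → G → K
  G is a chain here and G is conditioned on, so the path is blocked at G.
Path 4: P ← U → T ← H → K
  U is a fork and U is not conditioned on; T is a collider and T is conditioned on, which opens it; H is a fork and H is not conditioned on — no node blocks this path, so it is active.
Path 5: P ← U → T → K
  T is a chain here and T is conditioned on, so the path is blocked at T.
At least one path is unblocked, so d-separation fails.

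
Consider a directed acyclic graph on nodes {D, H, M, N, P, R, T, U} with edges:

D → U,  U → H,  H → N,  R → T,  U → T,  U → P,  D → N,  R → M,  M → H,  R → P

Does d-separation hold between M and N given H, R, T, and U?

Yes — M and N are d-separated given {H, R, T, U}.

Enumerating the 6 paths from M to N and testing each for blocking by {H, R, T, U}:
  1. M ← R → P ← U → H → N — R:fork[blocks]; P:collider[blocks]; U:fork[blocks]; H:chain[blocks] ⇒ blocked
  2. M ← R → P ← U ← D → N — R:fork[blocks]; P:collider[blocks]; U:chain[blocks]; D:fork[open] ⇒ blocked
  3. M ← R → T ← U → H → N — R:fork[blocks]; T:collider[open]; U:fork[blocks]; H:chain[blocks] ⇒ blocked
  4. M ← R → T ← U ← D → N — R:fork[blocks]; T:collider[open]; U:chain[blocks]; D:fork[open] ⇒ blocked
  5. M → H → N — H:chain[blocks] ⇒ blocked
  6. M → H ← U ← D → N — H:collider[open]; U:chain[blocks]; D:fork[open] ⇒ blocked
All paths are blocked; M ⊥ N | {H, R, T, U} holds.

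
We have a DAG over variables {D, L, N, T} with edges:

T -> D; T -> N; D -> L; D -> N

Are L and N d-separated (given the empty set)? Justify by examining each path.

There are 2 undirected paths between L and N; checking each against the conditioning set ∅:
  1. L ← D ← T → N — D:chain[open]; T:fork[open] ⇒ active
  2. L ← D → N — D:fork[open] ⇒ active
Since the path L ← D ← T → N is active, L and N are not d-separated given ∅.

No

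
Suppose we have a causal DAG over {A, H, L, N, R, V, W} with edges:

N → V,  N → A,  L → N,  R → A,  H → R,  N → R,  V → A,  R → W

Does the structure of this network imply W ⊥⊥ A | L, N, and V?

We examine all 3 paths between W and A:
  1. W ← R → A — R:fork[open] ⇒ active
  2. W ← R ← N → A — R:chain[open]; N:fork[blocks] ⇒ blocked
  3. W ← R ← N → V → A — R:chain[open]; N:fork[blocks]; V:chain[blocks] ⇒ blocked
At least one path is unblocked, so d-separation fails.

No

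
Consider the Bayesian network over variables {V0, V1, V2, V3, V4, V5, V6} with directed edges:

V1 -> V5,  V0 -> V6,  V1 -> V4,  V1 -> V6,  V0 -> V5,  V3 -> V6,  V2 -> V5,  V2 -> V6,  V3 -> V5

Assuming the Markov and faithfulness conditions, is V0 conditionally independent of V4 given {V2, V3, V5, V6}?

There are 6 undirected paths between V0 and V4; checking each against the conditioning set {V2, V3, V5, V6}:
Path 1: V0 → V5 ← V2 → V6 ← V1 → V4
  V2 is a fork here and V2 is conditioned on, so the path is blocked at V2.
Path 2: V0 → V5 ← V3 → V6 ← V1 → V4
  V3 is a fork here and V3 is conditioned on, so the path is blocked at V3.
Path 3: V0 → V5 ← V1 → V4
  V5 is a collider and V5 is conditioned on, which opens it; V1 is a fork and V1 is not conditioned on — no node blocks this path, so it is active.
Path 4: V0 → V6 ← V2 → V5 ← V1 → V4
  V2 is a fork here and V2 is conditioned on, so the path is blocked at V2.
Path 5: V0 → V6 ← V3 → V5 ← V1 → V4
  V3 is a fork here and V3 is conditioned on, so the path is blocked at V3.
Path 6: V0 → V6 ← V1 → V4
  V6 is a collider and V6 is conditioned on, which opens it; V1 is a fork and V1 is not conditioned on — no node blocks this path, so it is active.
At least one path is unblocked, so d-separation fails.

No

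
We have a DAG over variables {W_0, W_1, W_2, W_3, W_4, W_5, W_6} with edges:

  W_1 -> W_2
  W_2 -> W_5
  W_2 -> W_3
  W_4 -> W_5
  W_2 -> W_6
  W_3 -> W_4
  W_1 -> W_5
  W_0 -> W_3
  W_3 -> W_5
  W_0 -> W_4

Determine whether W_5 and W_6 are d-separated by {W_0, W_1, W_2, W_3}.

There are 5 undirected paths between W_5 and W_6; checking each against the conditioning set {W_0, W_1, W_2, W_3}:
Path 1: W_5 ← W_1 → W_2 → W_6
  W_1 is a fork here and W_1 is conditioned on, so the path is blocked at W_1.
Path 2: W_5 ← W_4 ← W_3 ← W_2 → W_6
  W_3 is a chain here and W_3 is conditioned on, so the path is blocked at W_3.
Path 3: W_5 ← W_4 ← W_0 → W_3 ← W_2 → W_6
  W_0 is a fork here and W_0 is conditioned on, so the path is blocked at W_0.
Path 4: W_5 ← W_3 ← W_2 → W_6
  W_3 is a chain here and W_3 is conditioned on, so the path is blocked at W_3.
Path 5: W_5 ← W_2 → W_6
  W_2 is a fork here and W_2 is conditioned on, so the path is blocked at W_2.
Since every path is blocked, d-separation holds.

Yes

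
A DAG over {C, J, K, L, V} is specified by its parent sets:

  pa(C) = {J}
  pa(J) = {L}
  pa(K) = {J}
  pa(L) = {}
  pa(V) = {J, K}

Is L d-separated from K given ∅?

We examine all 2 paths between L and K:
Path 1: L → J → V ← K
  V is a collider here and neither V nor any of its descendants is conditioned on, so the collider stays closed — the path is blocked at V.
Path 2: L → J → K
  J is a chain and J is not conditioned on — no node blocks this path, so it is active.
At least one path is unblocked, so d-separation fails.

No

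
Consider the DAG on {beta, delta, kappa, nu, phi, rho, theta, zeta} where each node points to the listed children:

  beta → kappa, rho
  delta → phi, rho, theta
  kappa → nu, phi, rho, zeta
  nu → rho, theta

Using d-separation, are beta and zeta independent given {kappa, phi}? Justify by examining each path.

Yes

Enumerating the 6 paths from beta to zeta and testing each for blocking by {kappa, phi}:
  1. beta → kappa → zeta — kappa:chain[blocks] ⇒ blocked
  2. beta → rho ← delta → theta ← nu ← kappa → zeta — rho:collider[blocks]; delta:fork[open]; theta:collider[blocks]; nu:chain[open]; kappa:fork[blocks] ⇒ blocked
  3. beta → rho ← delta → phi ← kappa → zeta — rho:collider[blocks]; delta:fork[open]; phi:collider[open]; kappa:fork[blocks] ⇒ blocked
  4. beta → rho ← kappa → zeta — rho:collider[blocks]; kappa:fork[blocks] ⇒ blocked
  5. beta → rho ← nu → theta ← delta → phi ← kappa → zeta — rho:collider[blocks]; nu:fork[open]; theta:collider[blocks]; delta:fork[open]; phi:collider[open]; kappa:fork[blocks] ⇒ blocked
  6. beta → rho ← nu ← kappa → zeta — rho:collider[blocks]; nu:chain[open]; kappa:fork[blocks] ⇒ blocked
Since every path is blocked, d-separation holds.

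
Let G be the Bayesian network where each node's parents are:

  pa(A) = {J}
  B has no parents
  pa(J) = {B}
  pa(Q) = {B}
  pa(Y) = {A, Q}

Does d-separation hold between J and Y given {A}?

2 paths connect J and Y; each must be blocked for d-separation to hold:
  1. J ← B → Q → Y — B:fork[open]; Q:chain[open] ⇒ active
  2. J → A → Y — A:chain[blocks] ⇒ blocked
At least one path is unblocked, so d-separation fails.

No — J and Y are not d-separated given {A}.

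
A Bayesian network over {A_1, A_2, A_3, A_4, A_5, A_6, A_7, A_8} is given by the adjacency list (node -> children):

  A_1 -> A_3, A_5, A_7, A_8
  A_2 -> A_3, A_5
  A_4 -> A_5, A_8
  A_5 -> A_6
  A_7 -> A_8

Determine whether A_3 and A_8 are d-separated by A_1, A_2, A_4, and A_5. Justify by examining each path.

Yes — A_3 and A_8 are d-separated given {A_1, A_2, A_4, A_5}.

6 paths connect A_3 and A_8; each must be blocked for d-separation to hold:
  1. A_3 ← A_2 → A_5 ← A_4 → A_8 — A_2:fork[blocks]; A_5:collider[open]; A_4:fork[blocks] ⇒ blocked
  2. A_3 ← A_2 → A_5 ← A_1 → A_8 — A_2:fork[blocks]; A_5:collider[open]; A_1:fork[blocks] ⇒ blocked
  3. A_3 ← A_2 → A_5 ← A_1 → A_7 → A_8 — A_2:fork[blocks]; A_5:collider[open]; A_1:fork[blocks]; A_7:chain[open] ⇒ blocked
  4. A_3 ← A_1 → A_8 — A_1:fork[blocks] ⇒ blocked
  5. A_3 ← A_1 → A_5 ← A_4 → A_8 — A_1:fork[blocks]; A_5:collider[open]; A_4:fork[blocks] ⇒ blocked
  6. A_3 ← A_1 → A_7 → A_8 — A_1:fork[blocks]; A_7:chain[open] ⇒ blocked
Every path is blocked, so A_3 and A_8 are d-separated given {A_1, A_2, A_4, A_5}.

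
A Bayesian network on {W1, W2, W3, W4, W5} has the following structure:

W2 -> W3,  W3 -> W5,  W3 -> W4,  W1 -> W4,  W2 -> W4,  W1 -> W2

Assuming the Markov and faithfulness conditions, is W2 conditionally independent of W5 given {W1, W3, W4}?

Yes

There are 3 undirected paths between W2 and W5; checking each against the conditioning set {W1, W3, W4}:
  1. W2 ← W1 → W4 ← W3 → W5 — W1:fork[blocks]; W4:collider[open]; W3:fork[blocks] ⇒ blocked
  2. W2 → W4 ← W3 → W5 — W4:collider[open]; W3:fork[blocks] ⇒ blocked
  3. W2 → W3 → W5 — W3:chain[blocks] ⇒ blocked
Every path is blocked, so W2 and W5 are d-separated given {W1, W3, W4}.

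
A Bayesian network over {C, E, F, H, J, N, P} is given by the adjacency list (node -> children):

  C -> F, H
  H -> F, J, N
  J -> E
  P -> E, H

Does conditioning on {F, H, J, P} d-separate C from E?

Yes — C and E are d-separated given {F, H, J, P}.

We examine all 4 paths between C and E:
Path 1: C → H ← P → E
  P is a fork here and P is conditioned on, so the path is blocked at P.
Path 2: C → H → J → E
  H is a chain here and H is conditioned on, so the path is blocked at H.
Path 3: C → F ← H ← P → E
  H is a chain here and H is conditioned on, so the path is blocked at H.
Path 4: C → F ← H → J → E
  H is a fork here and H is conditioned on, so the path is blocked at H.
All paths are blocked; C ⊥ E | {F, H, J, P} holds.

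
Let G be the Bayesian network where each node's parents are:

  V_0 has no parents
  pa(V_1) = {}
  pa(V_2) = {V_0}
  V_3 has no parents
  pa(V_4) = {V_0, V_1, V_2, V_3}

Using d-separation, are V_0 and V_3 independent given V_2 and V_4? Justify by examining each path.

We examine all 2 paths between V_0 and V_3:
Path 1: V_0 → V_2 → V_4 ← V_3
  V_2 is a chain here and V_2 is conditioned on, so the path is blocked at V_2.
Path 2: V_0 → V_4 ← V_3
  V_4 is a collider and V_4 is conditioned on, which opens it — no node blocks this path, so it is active.
Since the path V_0 → V_4 ← V_3 is active, V_0 and V_3 are not d-separated given {V_2, V_4}.

No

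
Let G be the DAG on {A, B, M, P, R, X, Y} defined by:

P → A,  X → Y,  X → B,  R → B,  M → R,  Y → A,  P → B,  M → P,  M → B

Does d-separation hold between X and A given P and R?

No

4 paths connect X and A; each must be blocked for d-separation to hold:
Path 1: X → Y → A
  Y is a chain and Y is not conditioned on — no node blocks this path, so it is active.
Path 2: X → B ← M → P → A
  B is a collider here and neither B nor any of its descendants is conditioned on, so the collider stays closed — the path is blocked at B.
Path 3: X → B ← R ← M → P → A
  B is a collider here and neither B nor any of its descendants is conditioned on, so the collider stays closed — the path is blocked at B.
Path 4: X → B ← P → A
  B is a collider here and neither B nor any of its descendants is conditioned on, so the collider stays closed — the path is blocked at B.
Since the path X → Y → A is active, X and A are not d-separated given {P, R}.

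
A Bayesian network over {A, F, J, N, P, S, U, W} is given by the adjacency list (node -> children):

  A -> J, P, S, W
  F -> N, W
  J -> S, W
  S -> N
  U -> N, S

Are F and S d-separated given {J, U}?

We examine all 6 paths between F and S:
Path 1: F → N ← S
  N is a collider here and neither N nor any of its descendants is conditioned on, so the collider stays closed — the path is blocked at N.
Path 2: F → N ← U → S
  N is a collider here and neither N nor any of its descendants is conditioned on, so the collider stays closed — the path is blocked at N.
Path 3: F → W ← A → S
  W is a collider here and neither W nor any of its descendants is conditioned on, so the collider stays closed — the path is blocked at W.
Path 4: F → W ← A → J → S
  W is a collider here and neither W nor any of its descendants is conditioned on, so the collider stays closed — the path is blocked at W.
Path 5: F → W ← J → S
  W is a collider here and neither W nor any of its descendants is conditioned on, so the collider stays closed — the path is blocked at W.
Path 6: F → W ← J ← A → S
  W is a collider here and neither W nor any of its descendants is conditioned on, so the collider stays closed — the path is blocked at W.
All paths are blocked; F ⊥ S | {J, U} holds.

Yes — F and S are d-separated given {J, U}.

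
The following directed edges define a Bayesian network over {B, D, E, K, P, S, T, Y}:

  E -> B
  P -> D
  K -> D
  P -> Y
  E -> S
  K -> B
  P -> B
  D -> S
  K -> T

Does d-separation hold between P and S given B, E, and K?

Enumerating the 4 paths from P to S and testing each for blocking by {B, E, K}:
Path 1: P → D ← K → B ← E → S
  D is a collider here and neither D nor any of its descendants is conditioned on, so the collider stays closed — the path is blocked at D.
Path 2: P → D → S
  D is a chain and D is not conditioned on — no node blocks this path, so it is active.
Path 3: P → B ← K → D → S
  K is a fork here and K is conditioned on, so the path is blocked at K.
Path 4: P → B ← E → S
  E is a fork here and E is conditioned on, so the path is blocked at E.
Because an active path exists, P and S are not d-separated.

No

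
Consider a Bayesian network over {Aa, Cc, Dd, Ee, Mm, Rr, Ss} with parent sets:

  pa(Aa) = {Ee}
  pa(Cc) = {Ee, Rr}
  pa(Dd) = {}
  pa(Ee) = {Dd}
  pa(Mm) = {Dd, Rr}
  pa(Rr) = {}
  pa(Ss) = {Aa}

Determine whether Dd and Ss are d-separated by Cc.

No

We examine all 2 paths between Dd and Ss:
  1. Dd → Mm ← Rr → Cc ← Ee → Aa → Ss — Mm:collider[blocks]; Rr:fork[open]; Cc:collider[open]; Ee:fork[open]; Aa:chain[open] ⇒ blocked
  2. Dd → Ee → Aa → Ss — Ee:chain[open]; Aa:chain[open] ⇒ active
At least one path is unblocked, so d-separation fails.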